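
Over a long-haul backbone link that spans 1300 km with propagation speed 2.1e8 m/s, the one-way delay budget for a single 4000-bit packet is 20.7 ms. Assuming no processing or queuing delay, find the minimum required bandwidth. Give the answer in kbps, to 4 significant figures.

Propagation delay = 1300000 / 210000000 = 6.19048 ms.
Transmission budget = 20.7 − 6.19048 = 14.5095 ms.
R ≥ L / t_tx = 4000 bits / 0.0145095 s = 275.7 kbps.

275.7 kbps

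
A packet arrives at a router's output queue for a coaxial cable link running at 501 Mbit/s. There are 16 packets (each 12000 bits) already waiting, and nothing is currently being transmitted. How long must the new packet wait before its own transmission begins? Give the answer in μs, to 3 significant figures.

Each queued packet: L/R = 12000/501000000 = 23.9521 μs.
16 queued → 383.234 μs.
Queuing delay = 383 μs.

383 μs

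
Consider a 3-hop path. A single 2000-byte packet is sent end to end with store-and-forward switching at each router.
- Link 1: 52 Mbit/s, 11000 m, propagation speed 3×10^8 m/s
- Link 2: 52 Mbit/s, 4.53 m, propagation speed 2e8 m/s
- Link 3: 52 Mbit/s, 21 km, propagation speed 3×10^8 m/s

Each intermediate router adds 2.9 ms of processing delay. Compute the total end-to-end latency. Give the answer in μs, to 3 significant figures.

6830 μs

L = 2000 × 8 = 16000 bits.
Transmission delay per hop = L/R = 16000/52000000 = 307.692 μs; 3 hops → 923.077 μs.
Propagation delays (d/s per hop): 36.6667, 0.02265, 70 μs; sum = 106.689 μs.
Processing at 2 router(s): 2 × 2.9 ms = 5800 μs.
End-to-end = 6830 μs.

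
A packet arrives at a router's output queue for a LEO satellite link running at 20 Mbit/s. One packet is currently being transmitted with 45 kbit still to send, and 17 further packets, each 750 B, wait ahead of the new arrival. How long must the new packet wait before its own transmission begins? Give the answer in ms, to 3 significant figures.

7.35 ms

Each queued packet: L/R = 6000/20000000 = 0.3 ms.
17 queued → 5.1 ms.
Plus remaining 45000 bits of current packet: 2.25 ms.
Queuing delay = 7.35 ms.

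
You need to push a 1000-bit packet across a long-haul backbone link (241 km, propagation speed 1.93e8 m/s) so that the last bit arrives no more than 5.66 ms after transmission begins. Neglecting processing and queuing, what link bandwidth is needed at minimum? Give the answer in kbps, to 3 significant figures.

Propagation delay = 241000 / 193000000 = 1.2487 ms.
Transmission budget = 5.66 − 1.2487 = 4.4113 ms.
R ≥ L / t_tx = 1000 bits / 0.0044113 s = 227 kbps.

227 kbps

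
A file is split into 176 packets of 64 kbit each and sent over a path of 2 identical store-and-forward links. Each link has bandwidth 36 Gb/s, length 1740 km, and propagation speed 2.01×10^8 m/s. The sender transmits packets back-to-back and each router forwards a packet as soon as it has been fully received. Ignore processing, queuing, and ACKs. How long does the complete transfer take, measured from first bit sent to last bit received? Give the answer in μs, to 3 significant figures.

Per-hop transmission t_tx = L/R = 64000/36000000000 = 1.77778 μs.
Per-hop propagation t_prop = 1740000/2.01e+08 = 8656.72 μs.
Pipeline fill: first packet needs 2·t_tx to clear all hops; remaining 175 packets each add one t_tx.
Total = (2+176-1)·t_tx + 2·t_prop = 177·1.77778 + 2·8656.72 = 17600 μs.

17600 μs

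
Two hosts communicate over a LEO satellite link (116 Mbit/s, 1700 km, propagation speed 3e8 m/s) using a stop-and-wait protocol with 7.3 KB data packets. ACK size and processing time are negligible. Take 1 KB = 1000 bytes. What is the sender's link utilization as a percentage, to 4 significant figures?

4.253 %

t_tx = L/R = 58400/116000000 = 0.000503448 s.
t_prop = 1700000/300000000 = 0.00566667 s; RTT = 0.0113333 s.
Cycle = t_tx + RTT = 0.0118368 s.
Utilization = t_tx / cycle = 0.000503448/0.0118368 = 4.253 %.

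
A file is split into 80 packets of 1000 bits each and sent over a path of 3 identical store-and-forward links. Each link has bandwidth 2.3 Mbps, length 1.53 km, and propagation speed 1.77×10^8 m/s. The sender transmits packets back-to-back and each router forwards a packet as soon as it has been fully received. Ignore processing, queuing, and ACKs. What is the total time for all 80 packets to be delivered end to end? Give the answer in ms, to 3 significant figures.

Per-hop transmission t_tx = L/R = 1000/2300000 = 0.434783 ms.
Per-hop propagation t_prop = 1530/177000000 = 0.00864407 ms.
Pipeline fill: first packet needs 3·t_tx to clear all hops; remaining 79 packets each add one t_tx.
Total = (3+80-1)·t_tx + 3·t_prop = 82·0.434783 + 3·0.00864407 = 35.7 ms.

35.7 ms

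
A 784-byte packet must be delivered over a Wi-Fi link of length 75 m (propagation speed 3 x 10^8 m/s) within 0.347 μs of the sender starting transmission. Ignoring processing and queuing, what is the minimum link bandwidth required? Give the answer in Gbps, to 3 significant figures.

64.7 Gbps

L = 6272 bits.
Propagation delay = 75 / 300000000 = 0.25 μs.
Transmission budget = 0.347 − 0.25 = 0.097 μs.
R ≥ L / t_tx = 6272 bits / 9.7e-08 s = 64.7 Gbps.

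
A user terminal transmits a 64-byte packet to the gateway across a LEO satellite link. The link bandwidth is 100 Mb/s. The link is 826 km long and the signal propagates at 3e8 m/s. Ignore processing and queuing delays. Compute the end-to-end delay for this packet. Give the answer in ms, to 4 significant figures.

L = 64 × 8 = 512 bits.
Transmission delay = L/R = 512 / 100000000 = 0.00512 ms.
Propagation delay = d/s = 826000 m / 300000000 m/s = 2.75333 ms.
Total = 2.758 ms.

2.758 ms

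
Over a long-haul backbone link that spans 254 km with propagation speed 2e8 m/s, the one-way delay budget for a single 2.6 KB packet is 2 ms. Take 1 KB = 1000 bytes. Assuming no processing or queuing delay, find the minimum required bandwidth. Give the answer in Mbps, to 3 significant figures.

L = 20800 bits.
Propagation delay = 254000 / 200000000 = 1.27 ms.
Transmission budget = 2 − 1.27 = 0.73 ms.
R ≥ L / t_tx = 20800 bits / 0.00073 s = 28.5 Mbps.

28.5 Mbps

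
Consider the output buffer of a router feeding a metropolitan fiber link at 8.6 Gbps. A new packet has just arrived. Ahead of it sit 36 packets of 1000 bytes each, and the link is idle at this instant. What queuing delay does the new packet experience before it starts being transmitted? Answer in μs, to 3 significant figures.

Each queued packet: L/R = 8000/8600000000 = 0.930233 μs.
36 queued → 33.4884 μs.
Queuing delay = 33.5 μs.

33.5 μs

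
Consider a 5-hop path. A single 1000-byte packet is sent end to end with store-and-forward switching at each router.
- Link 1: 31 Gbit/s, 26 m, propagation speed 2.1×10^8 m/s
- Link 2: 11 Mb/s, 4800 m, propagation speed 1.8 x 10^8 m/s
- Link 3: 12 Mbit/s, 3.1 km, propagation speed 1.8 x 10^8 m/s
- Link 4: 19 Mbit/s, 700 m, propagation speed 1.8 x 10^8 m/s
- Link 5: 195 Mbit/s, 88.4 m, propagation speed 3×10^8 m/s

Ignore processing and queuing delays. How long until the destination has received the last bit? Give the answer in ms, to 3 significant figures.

1.90 ms

L = 1000 × 8 = 8000 bits.
Transmission delays (L/R per hop): 0.000258065, 0.727273, 0.666667, 0.421053, 0.0410256 ms; sum = 1.85628 ms.
Propagation delays (d/s per hop): 0.00012381, 0.0266667, 0.0172222, 0.00388889, 0.000294667 ms; sum = 0.0481963 ms.
End-to-end = 1.90 ms.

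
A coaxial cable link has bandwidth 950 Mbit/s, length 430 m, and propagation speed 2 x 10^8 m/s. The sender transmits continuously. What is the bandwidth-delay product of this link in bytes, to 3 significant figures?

Propagation delay = 430 / 200000000 = 2.15e-06 s.
BDP = R × t_prop = 950000000 × 2.15e-06 = 2042.5 bits.
In bytes: 2042.5/8 = 255 bytes.

255 bytes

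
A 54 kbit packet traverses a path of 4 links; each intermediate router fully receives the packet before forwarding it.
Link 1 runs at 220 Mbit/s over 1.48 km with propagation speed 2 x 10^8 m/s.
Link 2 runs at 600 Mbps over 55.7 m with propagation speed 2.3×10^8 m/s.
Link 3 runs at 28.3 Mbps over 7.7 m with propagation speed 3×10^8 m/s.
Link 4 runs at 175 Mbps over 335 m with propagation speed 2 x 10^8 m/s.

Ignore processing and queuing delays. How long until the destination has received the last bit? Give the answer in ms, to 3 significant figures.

2.56 ms

L = 54000 bits.
Transmission delays (L/R per hop): 0.245455, 0.09, 1.90813, 0.308571 ms; sum = 2.55215 ms.
Propagation delays (d/s per hop): 0.0074, 0.000242174, 2.56667e-05, 0.001675 ms; sum = 0.00934284 ms.
End-to-end = 2.56 ms.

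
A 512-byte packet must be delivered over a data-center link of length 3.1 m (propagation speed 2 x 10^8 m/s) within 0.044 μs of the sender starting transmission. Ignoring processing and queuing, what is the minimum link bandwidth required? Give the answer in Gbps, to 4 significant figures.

143.7 Gbps

L = 4096 bits.
Propagation delay = 3.1 / 200000000 = 0.0155 μs.
Transmission budget = 0.044 − 0.0155 = 0.0285 μs.
R ≥ L / t_tx = 4096 bits / 2.85e-08 s = 143.7 Gbps.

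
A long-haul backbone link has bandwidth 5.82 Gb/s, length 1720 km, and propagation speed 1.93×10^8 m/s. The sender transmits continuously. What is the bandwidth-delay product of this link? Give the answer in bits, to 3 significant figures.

51900000 bits

Propagation delay = 1720000 / 193000000 = 0.00891192 s.
BDP = R × t_prop = 5820000000 × 0.00891192 = 51867400 bits.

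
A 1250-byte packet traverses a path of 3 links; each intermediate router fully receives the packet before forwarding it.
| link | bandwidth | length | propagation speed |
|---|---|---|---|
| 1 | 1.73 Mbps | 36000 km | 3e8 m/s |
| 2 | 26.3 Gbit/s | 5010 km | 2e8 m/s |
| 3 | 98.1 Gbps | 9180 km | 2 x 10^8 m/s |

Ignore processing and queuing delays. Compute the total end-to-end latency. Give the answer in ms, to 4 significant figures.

L = 1250 × 8 = 10000 bits.
Transmission delays (L/R per hop): 5.78035, 0.000380228, 0.000101937 ms; sum = 5.78083 ms.
Propagation delays (d/s per hop): 120, 25.05, 45.9 ms; sum = 190.95 ms.
End-to-end = 196.7 ms.

196.7 ms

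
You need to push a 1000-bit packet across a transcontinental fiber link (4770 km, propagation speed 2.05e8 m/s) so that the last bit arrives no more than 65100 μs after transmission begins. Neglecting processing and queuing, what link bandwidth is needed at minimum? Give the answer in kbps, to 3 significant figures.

Propagation delay = 4770000 / 2.05e+08 = 23268.3 μs.
Transmission budget = 65100 − 23268.3 = 41831.7 μs.
R ≥ L / t_tx = 1000 bits / 0.0418317 s = 23.9 kbps.

23.9 kbps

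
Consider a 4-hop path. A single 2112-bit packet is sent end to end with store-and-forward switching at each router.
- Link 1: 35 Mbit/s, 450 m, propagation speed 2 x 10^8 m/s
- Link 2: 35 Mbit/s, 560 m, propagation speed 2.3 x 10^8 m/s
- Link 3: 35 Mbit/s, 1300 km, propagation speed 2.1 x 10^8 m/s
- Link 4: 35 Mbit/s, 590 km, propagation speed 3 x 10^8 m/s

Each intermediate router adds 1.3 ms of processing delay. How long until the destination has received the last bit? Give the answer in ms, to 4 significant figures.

Transmission delay per hop = L/R = 2112/35000000 = 0.0603429 ms; 4 hops → 0.241371 ms.
Propagation delays (d/s per hop): 0.00225, 0.00243478, 6.19048, 1.96667 ms; sum = 8.16183 ms.
Processing at 3 router(s): 3 × 1.3 ms = 3.9 ms.
End-to-end = 12.30 ms.

12.30 ms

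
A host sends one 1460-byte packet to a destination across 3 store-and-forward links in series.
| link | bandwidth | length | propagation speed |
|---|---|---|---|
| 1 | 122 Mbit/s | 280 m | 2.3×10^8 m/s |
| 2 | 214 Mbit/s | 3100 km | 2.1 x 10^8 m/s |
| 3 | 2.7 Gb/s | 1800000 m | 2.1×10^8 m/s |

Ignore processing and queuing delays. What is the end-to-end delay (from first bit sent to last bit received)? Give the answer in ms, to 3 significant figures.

23.5 ms

L = 1460 × 8 = 11680 bits.
Transmission delays (L/R per hop): 0.0957377, 0.0545794, 0.00432593 ms; sum = 0.154643 ms.
Propagation delays (d/s per hop): 0.00121739, 14.7619, 8.57143 ms; sum = 23.3346 ms.
End-to-end = 23.5 ms.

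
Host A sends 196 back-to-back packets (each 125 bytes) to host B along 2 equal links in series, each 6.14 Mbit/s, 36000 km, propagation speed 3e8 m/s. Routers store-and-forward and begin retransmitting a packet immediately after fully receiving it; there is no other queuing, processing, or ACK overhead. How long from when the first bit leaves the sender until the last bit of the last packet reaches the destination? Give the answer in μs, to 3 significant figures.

272000 μs

Per-hop transmission t_tx = L/R = 1000/6140000 = 162.866 μs.
Per-hop propagation t_prop = 36000000/300000000 = 120000 μs.
Pipeline fill: first packet needs 2·t_tx to clear all hops; remaining 195 packets each add one t_tx.
Total = (2+196-1)·t_tx + 2·t_prop = 197·162.866 + 2·120000 = 272000 μs.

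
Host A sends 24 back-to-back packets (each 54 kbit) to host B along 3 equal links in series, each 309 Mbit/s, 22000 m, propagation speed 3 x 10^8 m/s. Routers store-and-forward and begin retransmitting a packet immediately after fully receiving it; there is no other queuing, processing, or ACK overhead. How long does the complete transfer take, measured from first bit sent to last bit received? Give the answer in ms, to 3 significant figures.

4.76 ms

Per-hop transmission t_tx = L/R = 54000/309000000 = 0.174757 ms.
Per-hop propagation t_prop = 22000/300000000 = 0.0733333 ms.
Pipeline fill: first packet needs 3·t_tx to clear all hops; remaining 23 packets each add one t_tx.
Total = (3+24-1)·t_tx + 3·t_prop = 26·0.174757 + 3·0.0733333 = 4.76 ms.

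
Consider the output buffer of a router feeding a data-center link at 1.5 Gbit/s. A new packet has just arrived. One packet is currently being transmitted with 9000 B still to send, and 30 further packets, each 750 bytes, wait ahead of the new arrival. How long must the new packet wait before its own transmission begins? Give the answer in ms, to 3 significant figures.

0.168 ms

Each queued packet: L/R = 6000/1500000000 = 0.004 ms.
30 queued → 0.12 ms.
Plus remaining 72000 bits of current packet: 0.048 ms.
Queuing delay = 0.168 ms.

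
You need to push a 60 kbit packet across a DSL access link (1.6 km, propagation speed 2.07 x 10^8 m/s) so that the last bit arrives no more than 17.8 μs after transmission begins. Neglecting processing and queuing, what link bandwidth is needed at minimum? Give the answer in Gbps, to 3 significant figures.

5.96 Gbps

Propagation delay = 1600 / 2.07e+08 = 7.72947 μs.
Transmission budget = 17.8 − 7.72947 = 10.0705 μs.
R ≥ L / t_tx = 60000 bits / 1.00705e-05 s = 5.96 Gbps.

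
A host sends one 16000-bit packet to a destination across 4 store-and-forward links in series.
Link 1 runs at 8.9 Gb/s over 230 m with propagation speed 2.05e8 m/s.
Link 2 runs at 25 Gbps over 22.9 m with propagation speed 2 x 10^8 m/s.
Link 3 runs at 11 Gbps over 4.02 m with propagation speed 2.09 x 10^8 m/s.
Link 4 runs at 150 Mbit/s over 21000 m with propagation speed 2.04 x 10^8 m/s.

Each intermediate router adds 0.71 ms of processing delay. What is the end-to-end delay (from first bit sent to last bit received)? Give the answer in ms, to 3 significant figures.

2.34 ms

Transmission delays (L/R per hop): 0.00179775, 0.00064, 0.00145455, 0.106667 ms; sum = 0.110559 ms.
Propagation delays (d/s per hop): 0.00112195, 0.0001145, 1.92344e-05, 0.102941 ms; sum = 0.104197 ms.
Processing at 3 router(s): 3 × 0.71 ms = 2.13 ms.
End-to-end = 2.34 ms.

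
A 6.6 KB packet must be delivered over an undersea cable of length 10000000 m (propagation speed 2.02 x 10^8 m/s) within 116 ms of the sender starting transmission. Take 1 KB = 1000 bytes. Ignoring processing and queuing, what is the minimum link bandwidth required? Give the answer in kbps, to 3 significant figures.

794 kbps

L = 52800 bits.
Propagation delay = 10000000 / 202000000 = 49.505 ms.
Transmission budget = 116 − 49.505 = 66.495 ms.
R ≥ L / t_tx = 52800 bits / 0.066495 s = 794 kbps.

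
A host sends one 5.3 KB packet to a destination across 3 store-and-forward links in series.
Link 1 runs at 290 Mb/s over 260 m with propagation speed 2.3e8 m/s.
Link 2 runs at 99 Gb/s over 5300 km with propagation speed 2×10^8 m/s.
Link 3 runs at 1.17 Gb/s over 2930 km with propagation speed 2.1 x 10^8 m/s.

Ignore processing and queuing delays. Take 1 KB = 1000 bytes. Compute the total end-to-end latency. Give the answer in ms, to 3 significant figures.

L = 42400 bits.
Transmission delays (L/R per hop): 0.146207, 0.000428283, 0.0362393 ms; sum = 0.182874 ms.
Propagation delays (d/s per hop): 0.00113043, 26.5, 13.9524 ms; sum = 40.4535 ms.
End-to-end = 40.6 ms.

40.6 ms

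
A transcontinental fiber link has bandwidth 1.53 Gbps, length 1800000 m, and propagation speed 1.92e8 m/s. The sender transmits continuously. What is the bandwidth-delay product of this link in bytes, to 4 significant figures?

Propagation delay = 1800000 / 192000000 = 0.009375 s.
BDP = R × t_prop = 1530000000 × 0.009375 = 14343800 bits.
In bytes: 14343800/8 = 1793000 bytes.

1793000 bytes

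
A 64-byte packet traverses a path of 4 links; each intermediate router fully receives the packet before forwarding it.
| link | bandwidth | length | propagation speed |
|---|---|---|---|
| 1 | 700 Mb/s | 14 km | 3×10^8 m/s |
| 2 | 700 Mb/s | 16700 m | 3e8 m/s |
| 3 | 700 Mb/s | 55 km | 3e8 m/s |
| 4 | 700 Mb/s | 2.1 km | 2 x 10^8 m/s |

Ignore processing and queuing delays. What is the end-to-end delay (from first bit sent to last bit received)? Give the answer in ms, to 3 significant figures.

0.299 ms

L = 64 × 8 = 512 bits.
Transmission delay per hop = L/R = 512/700000000 = 0.000731429 ms; 4 hops → 0.00292571 ms.
Propagation delays (d/s per hop): 0.0466667, 0.0556667, 0.183333, 0.0105 ms; sum = 0.296167 ms.
End-to-end = 0.299 ms.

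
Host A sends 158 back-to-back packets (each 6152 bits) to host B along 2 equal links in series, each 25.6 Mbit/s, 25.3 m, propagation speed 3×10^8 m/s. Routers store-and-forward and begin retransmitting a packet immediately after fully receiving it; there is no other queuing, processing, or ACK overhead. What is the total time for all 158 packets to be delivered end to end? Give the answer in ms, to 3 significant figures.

Per-hop transmission t_tx = L/R = 6152/25600000 = 0.240313 ms.
Per-hop propagation t_prop = 25.3/300000000 = 8.43333e-05 ms.
Pipeline fill: first packet needs 2·t_tx to clear all hops; remaining 157 packets each add one t_tx.
Total = (2+158-1)·t_tx + 2·t_prop = 159·0.240313 + 2·8.43333e-05 = 38.2 ms.

38.2 ms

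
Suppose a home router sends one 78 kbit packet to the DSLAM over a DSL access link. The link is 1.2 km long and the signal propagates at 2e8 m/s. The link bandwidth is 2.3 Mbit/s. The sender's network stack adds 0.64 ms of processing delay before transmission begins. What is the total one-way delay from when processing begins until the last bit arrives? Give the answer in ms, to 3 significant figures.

L = 78000 bits.
Transmission delay = L/R = 78000 / 2300000 = 33.913 ms.
Propagation delay = d/s = 1200 m / 200000000 m/s = 0.006 ms.
Plus processing delay 0.64 ms = 0.64 ms.
Total = 34.6 ms.

34.6 ms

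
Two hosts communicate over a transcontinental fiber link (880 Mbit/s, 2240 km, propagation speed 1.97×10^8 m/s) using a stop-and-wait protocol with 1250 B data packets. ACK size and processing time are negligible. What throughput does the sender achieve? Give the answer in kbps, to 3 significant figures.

440 kbps

t_tx = L/R = 10000/880000000 = 1.13636e-05 s.
t_prop = 2240000/197000000 = 0.0113706 s; RTT = 0.0227411 s.
Cycle = t_tx + RTT = 0.0227525 s.
Throughput = L / cycle = 10000 / 0.0227525 = 440 kbps.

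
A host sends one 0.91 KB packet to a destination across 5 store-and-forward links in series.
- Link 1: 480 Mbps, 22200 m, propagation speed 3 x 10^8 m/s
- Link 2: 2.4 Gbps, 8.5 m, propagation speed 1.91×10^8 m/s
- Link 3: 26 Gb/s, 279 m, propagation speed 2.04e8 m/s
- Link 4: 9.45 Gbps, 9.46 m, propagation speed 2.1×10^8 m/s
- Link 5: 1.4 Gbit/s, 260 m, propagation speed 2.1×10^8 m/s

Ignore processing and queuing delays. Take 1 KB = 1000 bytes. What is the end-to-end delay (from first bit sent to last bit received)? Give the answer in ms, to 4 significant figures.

0.1011 ms

L = 7280 bits.
Transmission delays (L/R per hop): 0.0151667, 0.00303333, 0.00028, 0.00077037, 0.0052 ms; sum = 0.0244504 ms.
Propagation delays (d/s per hop): 0.074, 4.45026e-05, 0.00136765, 4.50476e-05, 0.0012381 ms; sum = 0.0766953 ms.
End-to-end = 0.1011 ms.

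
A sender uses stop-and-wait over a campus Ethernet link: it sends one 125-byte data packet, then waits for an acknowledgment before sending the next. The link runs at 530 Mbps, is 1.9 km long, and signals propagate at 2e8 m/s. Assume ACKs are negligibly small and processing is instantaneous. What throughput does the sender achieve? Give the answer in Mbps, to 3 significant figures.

47.9 Mbps

t_tx = L/R = 1000/530000000 = 1.88679e-06 s.
t_prop = 1900/200000000 = 9.5e-06 s; RTT = 1.9e-05 s.
Cycle = t_tx + RTT = 2.08868e-05 s.
Throughput = L / cycle = 1000 / 2.08868e-05 = 47.9 Mbps.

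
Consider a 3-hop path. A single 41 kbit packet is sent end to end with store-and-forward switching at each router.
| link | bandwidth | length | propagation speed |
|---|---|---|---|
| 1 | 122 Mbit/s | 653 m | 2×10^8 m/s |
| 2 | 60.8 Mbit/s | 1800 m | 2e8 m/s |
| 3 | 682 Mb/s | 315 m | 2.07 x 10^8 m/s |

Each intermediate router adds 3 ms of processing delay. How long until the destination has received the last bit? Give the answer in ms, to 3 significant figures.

L = 41000 bits.
Transmission delays (L/R per hop): 0.336066, 0.674342, 0.0601173 ms; sum = 1.07052 ms.
Propagation delays (d/s per hop): 0.003265, 0.009, 0.00152174 ms; sum = 0.0137867 ms.
Processing at 2 router(s): 2 × 3 ms = 6 ms.
End-to-end = 7.08 ms.

7.08 ms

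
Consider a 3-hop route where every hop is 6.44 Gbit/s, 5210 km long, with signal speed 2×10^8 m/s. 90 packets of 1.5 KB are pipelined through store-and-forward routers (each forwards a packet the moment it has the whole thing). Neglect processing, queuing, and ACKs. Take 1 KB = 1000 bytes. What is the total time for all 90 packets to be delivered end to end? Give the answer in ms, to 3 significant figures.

78.3 ms

Per-hop transmission t_tx = L/R = 12000/6440000000 = 0.00186335 ms.
Per-hop propagation t_prop = 5210000/200000000 = 26.05 ms.
Pipeline fill: first packet needs 3·t_tx to clear all hops; remaining 89 packets each add one t_tx.
Total = (3+90-1)·t_tx + 3·t_prop = 92·0.00186335 + 3·26.05 = 78.3 ms.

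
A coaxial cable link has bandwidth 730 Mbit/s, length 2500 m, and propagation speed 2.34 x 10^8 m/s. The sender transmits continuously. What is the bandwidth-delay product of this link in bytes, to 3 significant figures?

Propagation delay = 2500 / 234000000 = 1.06838e-05 s.
BDP = R × t_prop = 730000000 × 1.06838e-05 = 7799.15 bits.
In bytes: 7799.15/8 = 975 bytes.

975 bytes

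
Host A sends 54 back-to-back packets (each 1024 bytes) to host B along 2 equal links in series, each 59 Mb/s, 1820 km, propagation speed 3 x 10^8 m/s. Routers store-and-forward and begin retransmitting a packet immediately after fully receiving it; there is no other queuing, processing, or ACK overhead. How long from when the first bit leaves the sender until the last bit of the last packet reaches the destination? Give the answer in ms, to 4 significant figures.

19.77 ms

Per-hop transmission t_tx = L/R = 8192/59000000 = 0.138847 ms.
Per-hop propagation t_prop = 1820000/300000000 = 6.06667 ms.
Pipeline fill: first packet needs 2·t_tx to clear all hops; remaining 53 packets each add one t_tx.
Total = (2+54-1)·t_tx + 2·t_prop = 55·0.138847 + 2·6.06667 = 19.77 ms.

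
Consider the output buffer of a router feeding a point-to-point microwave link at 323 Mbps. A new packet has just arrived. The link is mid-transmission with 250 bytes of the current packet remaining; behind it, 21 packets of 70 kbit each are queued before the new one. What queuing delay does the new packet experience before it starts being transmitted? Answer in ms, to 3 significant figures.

4.56 ms

Each queued packet: L/R = 70000/323000000 = 0.216718 ms.
21 queued → 4.55108 ms.
Plus remaining 2000 bits of current packet: 0.00619195 ms.
Queuing delay = 4.56 ms.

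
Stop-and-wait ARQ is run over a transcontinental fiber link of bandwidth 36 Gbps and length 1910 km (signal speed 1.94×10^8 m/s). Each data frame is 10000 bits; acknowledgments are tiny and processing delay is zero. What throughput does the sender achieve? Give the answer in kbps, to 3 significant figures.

t_tx = L/R = 10000/36000000000 = 2.77778e-07 s.
t_prop = 1910000/194000000 = 0.00984536 s; RTT = 0.0196907 s.
Cycle = t_tx + RTT = 0.019691 s.
Throughput = L / cycle = 10000 / 0.019691 = 508 kbps.

508 kbps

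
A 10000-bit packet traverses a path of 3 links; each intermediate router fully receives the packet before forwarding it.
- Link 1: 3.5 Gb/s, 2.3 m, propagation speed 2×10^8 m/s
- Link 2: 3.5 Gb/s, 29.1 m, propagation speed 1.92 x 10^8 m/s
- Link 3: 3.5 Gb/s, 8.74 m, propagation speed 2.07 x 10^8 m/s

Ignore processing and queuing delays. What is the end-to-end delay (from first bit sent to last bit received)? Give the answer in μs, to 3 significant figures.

Transmission delay per hop = L/R = 10000/3500000000 = 2.85714 μs; 3 hops → 8.57143 μs.
Propagation delays (d/s per hop): 0.0115, 0.151563, 0.0422222 μs; sum = 0.205285 μs.
End-to-end = 8.78 μs.

8.78 μs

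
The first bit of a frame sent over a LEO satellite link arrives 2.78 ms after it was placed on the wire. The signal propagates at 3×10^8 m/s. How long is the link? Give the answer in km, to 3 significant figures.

834 km

d = s × t_prop = 300000000 × 0.00278 = 834 km.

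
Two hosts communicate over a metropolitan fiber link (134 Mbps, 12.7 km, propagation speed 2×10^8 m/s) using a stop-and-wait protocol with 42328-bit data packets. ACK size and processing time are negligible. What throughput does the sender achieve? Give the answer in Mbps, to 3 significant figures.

95.6 Mbps

t_tx = L/R = 42328/134000000 = 0.000315881 s.
t_prop = 12700/200000000 = 6.35e-05 s; RTT = 0.000127 s.
Cycle = t_tx + RTT = 0.000442881 s.
Throughput = L / cycle = 42328 / 0.000442881 = 95.6 Mbps.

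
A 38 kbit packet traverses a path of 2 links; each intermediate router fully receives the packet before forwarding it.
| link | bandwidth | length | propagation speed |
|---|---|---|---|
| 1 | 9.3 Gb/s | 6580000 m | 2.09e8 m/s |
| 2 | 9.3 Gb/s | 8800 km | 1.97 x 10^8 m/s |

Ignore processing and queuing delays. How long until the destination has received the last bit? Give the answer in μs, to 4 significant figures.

L = 38000 bits.
Transmission delay per hop = L/R = 38000/9300000000 = 4.08602 μs; 2 hops → 8.17204 μs.
Propagation delays (d/s per hop): 31483.3, 44670.1 μs; sum = 76153.3 μs.
End-to-end = 76160 μs.

76160 μs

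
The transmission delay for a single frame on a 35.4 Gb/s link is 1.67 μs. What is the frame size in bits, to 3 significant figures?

L = R × t_tx = 35400000000 b/s × 1.67e-06 s = 59118 bits.

59100 bits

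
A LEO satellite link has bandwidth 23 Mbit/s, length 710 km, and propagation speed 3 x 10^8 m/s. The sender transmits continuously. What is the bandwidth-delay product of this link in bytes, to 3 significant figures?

6800 bytes

Propagation delay = 710000 / 300000000 = 0.00236667 s.
BDP = R × t_prop = 23000000 × 0.00236667 = 54433.3 bits.
In bytes: 54433.3/8 = 6800 bytes.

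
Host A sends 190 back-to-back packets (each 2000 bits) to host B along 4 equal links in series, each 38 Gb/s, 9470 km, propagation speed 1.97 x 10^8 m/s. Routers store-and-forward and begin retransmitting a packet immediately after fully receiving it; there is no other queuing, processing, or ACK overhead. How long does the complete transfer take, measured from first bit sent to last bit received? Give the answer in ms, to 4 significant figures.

192.3 ms

Per-hop transmission t_tx = L/R = 2000/38000000000 = 5.26316e-05 ms.
Per-hop propagation t_prop = 9470000/197000000 = 48.0711 ms.
Pipeline fill: first packet needs 4·t_tx to clear all hops; remaining 189 packets each add one t_tx.
Total = (4+190-1)·t_tx + 4·t_prop = 193·5.26316e-05 + 4·48.0711 = 192.3 ms.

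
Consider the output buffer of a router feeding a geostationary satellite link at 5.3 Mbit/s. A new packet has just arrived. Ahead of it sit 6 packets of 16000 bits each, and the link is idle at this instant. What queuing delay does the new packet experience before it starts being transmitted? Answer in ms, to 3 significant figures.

Each queued packet: L/R = 16000/5300000 = 3.01887 ms.
6 queued → 18.1132 ms.
Queuing delay = 18.1 ms.

18.1 ms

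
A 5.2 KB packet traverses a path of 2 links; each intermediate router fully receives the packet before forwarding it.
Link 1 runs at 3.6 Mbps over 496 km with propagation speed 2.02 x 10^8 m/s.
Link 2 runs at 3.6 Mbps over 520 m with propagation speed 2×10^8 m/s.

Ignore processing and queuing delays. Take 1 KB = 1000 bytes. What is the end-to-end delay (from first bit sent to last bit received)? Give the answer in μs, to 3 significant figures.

L = 41600 bits.
Transmission delay per hop = L/R = 41600/3600000 = 11555.6 μs; 2 hops → 23111.1 μs.
Propagation delays (d/s per hop): 2455.45, 2.6 μs; sum = 2458.05 μs.
End-to-end = 25600 μs.

25600 μs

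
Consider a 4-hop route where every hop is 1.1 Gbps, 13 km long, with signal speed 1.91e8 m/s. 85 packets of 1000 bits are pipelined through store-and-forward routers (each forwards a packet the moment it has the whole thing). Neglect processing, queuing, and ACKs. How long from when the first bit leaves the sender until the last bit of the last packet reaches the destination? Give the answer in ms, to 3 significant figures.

0.352 ms

Per-hop transmission t_tx = L/R = 1000/1100000000 = 0.000909091 ms.
Per-hop propagation t_prop = 13000/191000000 = 0.0680628 ms.
Pipeline fill: first packet needs 4·t_tx to clear all hops; remaining 84 packets each add one t_tx.
Total = (4+85-1)·t_tx + 4·t_prop = 88·0.000909091 + 4·0.0680628 = 0.352 ms.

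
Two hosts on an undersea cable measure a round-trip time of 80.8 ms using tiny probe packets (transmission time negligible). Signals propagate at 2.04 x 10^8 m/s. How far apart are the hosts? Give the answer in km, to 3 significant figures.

8240 km

One-way propagation = RTT/2 = 40.4 ms.
d = s × t = 204000000 × 0.0404 = 8240 km.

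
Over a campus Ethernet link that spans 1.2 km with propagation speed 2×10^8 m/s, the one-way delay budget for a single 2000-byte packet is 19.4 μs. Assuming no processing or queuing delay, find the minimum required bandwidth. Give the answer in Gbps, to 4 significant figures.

1.194 Gbps

L = 16000 bits.
Propagation delay = 1200 / 200000000 = 6 μs.
Transmission budget = 19.4 − 6 = 13.4 μs.
R ≥ L / t_tx = 16000 bits / 1.34e-05 s = 1.194 Gbps.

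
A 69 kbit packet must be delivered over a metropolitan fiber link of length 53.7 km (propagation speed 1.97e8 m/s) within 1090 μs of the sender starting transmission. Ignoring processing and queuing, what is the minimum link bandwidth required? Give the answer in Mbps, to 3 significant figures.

84.4 Mbps

Propagation delay = 53700 / 197000000 = 272.589 μs.
Transmission budget = 1090 − 272.589 = 817.411 μs.
R ≥ L / t_tx = 69000 bits / 0.000817411 s = 84.4 Mbps.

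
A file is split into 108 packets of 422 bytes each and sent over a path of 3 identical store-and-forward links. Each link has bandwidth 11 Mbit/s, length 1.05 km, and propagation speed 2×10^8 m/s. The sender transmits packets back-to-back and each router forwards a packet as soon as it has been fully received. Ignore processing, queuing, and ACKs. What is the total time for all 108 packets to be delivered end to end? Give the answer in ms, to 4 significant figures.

33.78 ms

Per-hop transmission t_tx = L/R = 3376/11000000 = 0.306909 ms.
Per-hop propagation t_prop = 1050/200000000 = 0.00525 ms.
Pipeline fill: first packet needs 3·t_tx to clear all hops; remaining 107 packets each add one t_tx.
Total = (3+108-1)·t_tx + 3·t_prop = 110·0.306909 + 3·0.00525 = 33.78 ms.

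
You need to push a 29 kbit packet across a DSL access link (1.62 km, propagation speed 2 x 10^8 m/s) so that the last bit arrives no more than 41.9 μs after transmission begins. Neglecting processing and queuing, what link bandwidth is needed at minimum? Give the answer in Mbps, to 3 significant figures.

Propagation delay = 1620 / 200000000 = 8.1 μs.
Transmission budget = 41.9 − 8.1 = 33.8 μs.
R ≥ L / t_tx = 29000 bits / 3.38e-05 s = 858 Mbps.

858 Mbps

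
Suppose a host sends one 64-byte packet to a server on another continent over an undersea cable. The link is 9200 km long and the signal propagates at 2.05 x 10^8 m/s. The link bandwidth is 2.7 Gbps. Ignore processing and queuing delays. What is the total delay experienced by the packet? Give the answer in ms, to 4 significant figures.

44.88 ms

L = 64 × 8 = 512 bits.
Transmission delay = L/R = 512 / 2700000000 = 0.00018963 ms.
Propagation delay = d/s = 9200000 m / 2.05e+08 m/s = 44.878 ms.
Total = 44.88 ms.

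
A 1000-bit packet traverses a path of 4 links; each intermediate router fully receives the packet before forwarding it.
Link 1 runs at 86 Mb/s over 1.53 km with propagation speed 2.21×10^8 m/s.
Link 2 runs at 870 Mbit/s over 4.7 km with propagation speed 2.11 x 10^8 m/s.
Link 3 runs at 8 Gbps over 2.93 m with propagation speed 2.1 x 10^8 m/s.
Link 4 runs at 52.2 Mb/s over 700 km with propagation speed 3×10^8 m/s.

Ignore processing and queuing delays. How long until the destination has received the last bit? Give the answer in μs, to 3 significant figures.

2390 μs

Transmission delays (L/R per hop): 11.6279, 1.14943, 0.125, 19.1571 μs; sum = 32.0594 μs.
Propagation delays (d/s per hop): 6.92308, 22.2749, 0.0139524, 2333.33 μs; sum = 2362.55 μs.
End-to-end = 2390 μs.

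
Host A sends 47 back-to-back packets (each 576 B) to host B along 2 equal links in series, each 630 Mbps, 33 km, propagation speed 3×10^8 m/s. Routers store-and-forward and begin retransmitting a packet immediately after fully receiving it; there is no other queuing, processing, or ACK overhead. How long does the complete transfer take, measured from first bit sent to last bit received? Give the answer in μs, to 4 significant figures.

571.1 μs

Per-hop transmission t_tx = L/R = 4608/630000000 = 7.31429 μs.
Per-hop propagation t_prop = 33000/300000000 = 110 μs.
Pipeline fill: first packet needs 2·t_tx to clear all hops; remaining 46 packets each add one t_tx.
Total = (2+47-1)·t_tx + 2·t_prop = 48·7.31429 + 2·110 = 571.1 μs.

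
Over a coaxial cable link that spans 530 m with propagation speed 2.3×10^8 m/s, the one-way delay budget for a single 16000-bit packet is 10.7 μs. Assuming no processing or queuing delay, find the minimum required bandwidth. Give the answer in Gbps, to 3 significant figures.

Propagation delay = 530 / 2.3e+08 = 2.30435 μs.
Transmission budget = 10.7 − 2.30435 = 8.39565 μs.
R ≥ L / t_tx = 16000 bits / 8.39565e-06 s = 1.91 Gbps.

1.91 Gbps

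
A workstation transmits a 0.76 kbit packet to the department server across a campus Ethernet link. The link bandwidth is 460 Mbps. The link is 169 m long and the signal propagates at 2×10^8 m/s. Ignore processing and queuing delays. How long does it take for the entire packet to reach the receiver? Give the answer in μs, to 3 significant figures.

2.50 μs

L = 760 bits.
Transmission delay = L/R = 760 / 460000000 = 1.65217 μs.
Propagation delay = d/s = 169 m / 200000000 m/s = 0.845 μs.
Total = 2.50 μs.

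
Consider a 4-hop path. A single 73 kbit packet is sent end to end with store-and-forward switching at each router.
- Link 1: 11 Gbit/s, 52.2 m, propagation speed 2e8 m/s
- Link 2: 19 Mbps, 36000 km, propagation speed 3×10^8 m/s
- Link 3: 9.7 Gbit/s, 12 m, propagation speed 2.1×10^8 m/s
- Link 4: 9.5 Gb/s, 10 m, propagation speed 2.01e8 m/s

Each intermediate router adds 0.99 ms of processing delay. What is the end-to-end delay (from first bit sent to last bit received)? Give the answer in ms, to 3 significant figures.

L = 73000 bits.
Transmission delays (L/R per hop): 0.00663636, 3.84211, 0.00752577, 0.00768421 ms; sum = 3.86395 ms.
Propagation delays (d/s per hop): 0.000261, 120, 5.71429e-05, 4.97512e-05 ms; sum = 120 ms.
Processing at 3 router(s): 3 × 0.99 ms = 2.97 ms.
End-to-end = 127 ms.

127 ms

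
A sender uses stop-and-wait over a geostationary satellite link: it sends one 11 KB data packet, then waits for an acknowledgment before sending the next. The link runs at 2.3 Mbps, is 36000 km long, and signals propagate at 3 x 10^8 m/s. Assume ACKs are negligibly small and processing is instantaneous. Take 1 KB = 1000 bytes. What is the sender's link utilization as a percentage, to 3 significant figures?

13.8 %

t_tx = L/R = 88000/2300000 = 0.0382609 s.
t_prop = 36000000/300000000 = 0.12 s; RTT = 0.24 s.
Cycle = t_tx + RTT = 0.278261 s.
Utilization = t_tx / cycle = 0.0382609/0.278261 = 13.8 %.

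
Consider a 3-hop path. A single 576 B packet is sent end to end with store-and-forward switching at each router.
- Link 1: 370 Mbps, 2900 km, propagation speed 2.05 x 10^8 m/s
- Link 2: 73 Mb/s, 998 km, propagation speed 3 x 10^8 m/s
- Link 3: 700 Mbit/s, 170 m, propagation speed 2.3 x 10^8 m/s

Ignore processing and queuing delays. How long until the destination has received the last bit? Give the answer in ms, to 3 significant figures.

17.6 ms

L = 576 × 8 = 4608 bits.
Transmission delays (L/R per hop): 0.0124541, 0.0631233, 0.00658286 ms; sum = 0.0821602 ms.
Propagation delays (d/s per hop): 14.1463, 3.32667, 0.00073913 ms; sum = 17.4737 ms.
End-to-end = 17.6 ms.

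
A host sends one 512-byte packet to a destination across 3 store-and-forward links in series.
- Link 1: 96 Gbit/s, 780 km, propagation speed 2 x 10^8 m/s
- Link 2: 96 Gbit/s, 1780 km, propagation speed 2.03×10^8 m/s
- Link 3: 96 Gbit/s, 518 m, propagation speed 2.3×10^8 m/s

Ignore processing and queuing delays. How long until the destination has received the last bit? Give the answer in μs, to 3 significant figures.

L = 512 × 8 = 4096 bits.
Transmission delay per hop = L/R = 4096/96000000000 = 0.0426667 μs; 3 hops → 0.128 μs.
Propagation delays (d/s per hop): 3900, 8768.47, 2.25217 μs; sum = 12670.7 μs.
End-to-end = 12700 μs.

12700 μs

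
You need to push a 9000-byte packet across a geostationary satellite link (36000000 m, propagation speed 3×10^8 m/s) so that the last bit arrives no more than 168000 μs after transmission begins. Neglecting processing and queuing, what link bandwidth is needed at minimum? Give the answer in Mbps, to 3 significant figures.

L = 72000 bits.
Propagation delay = 36000000 / 300000000 = 120000 μs.
Transmission budget = 168000 − 120000 = 48000 μs.
R ≥ L / t_tx = 72000 bits / 0.048 s = 1.50 Mbps.

1.50 Mbps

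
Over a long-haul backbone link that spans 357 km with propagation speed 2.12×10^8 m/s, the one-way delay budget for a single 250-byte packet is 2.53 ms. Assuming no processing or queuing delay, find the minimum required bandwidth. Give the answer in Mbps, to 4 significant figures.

2.364 Mbps

L = 2000 bits.
Propagation delay = 357000 / 212000000 = 1.68396 ms.
Transmission budget = 2.53 − 1.68396 = 0.846038 ms.
R ≥ L / t_tx = 2000 bits / 0.000846038 s = 2.364 Mbps.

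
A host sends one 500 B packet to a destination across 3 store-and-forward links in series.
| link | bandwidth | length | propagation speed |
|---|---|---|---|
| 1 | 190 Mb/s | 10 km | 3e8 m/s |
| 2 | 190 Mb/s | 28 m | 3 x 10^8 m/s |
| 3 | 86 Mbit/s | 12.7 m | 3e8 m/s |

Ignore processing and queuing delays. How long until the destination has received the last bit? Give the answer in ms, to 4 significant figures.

0.1221 ms

L = 500 × 8 = 4000 bits.
Transmission delays (L/R per hop): 0.0210526, 0.0210526, 0.0465116 ms; sum = 0.0886169 ms.
Propagation delays (d/s per hop): 0.0333333, 9.33333e-05, 4.23333e-05 ms; sum = 0.033469 ms.
End-to-end = 0.1221 ms.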